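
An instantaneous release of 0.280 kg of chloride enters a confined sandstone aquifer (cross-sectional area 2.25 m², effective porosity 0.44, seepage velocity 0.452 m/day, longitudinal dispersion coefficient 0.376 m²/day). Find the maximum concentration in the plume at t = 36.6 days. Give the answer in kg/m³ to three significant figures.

0.0215 kg/m³

The peak of an instantaneous 1D plume sits at x = vt; there the Gaussian factor is 1 and C_max = M/(n_e·A·√(4πDt)), where n_e·A is the pore area the mass is dissolved in.
√(4πDt) = √(4π × 0.376 × 36.6) = 13.15 m, so C_max = 0.280/(0.44 × 2.25 × 13.15) = 0.0215 kg/m³.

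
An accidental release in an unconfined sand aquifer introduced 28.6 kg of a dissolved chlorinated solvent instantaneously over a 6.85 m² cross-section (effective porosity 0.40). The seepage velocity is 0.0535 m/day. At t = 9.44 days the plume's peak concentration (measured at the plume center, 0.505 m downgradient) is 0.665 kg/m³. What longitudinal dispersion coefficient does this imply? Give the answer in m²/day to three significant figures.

At the plume center C_max = M/(n_e·A·√(4πDt)), so D = M²/(4πt·(n_e·A·C_max)²).
n_e·A·C_max = 0.40 × 6.85 × 0.665 = 1.822 kg/m.
D = 28.6²/(4π × 9.44 × 1.822²) = 2.08 m²/day.

2.08 m²/day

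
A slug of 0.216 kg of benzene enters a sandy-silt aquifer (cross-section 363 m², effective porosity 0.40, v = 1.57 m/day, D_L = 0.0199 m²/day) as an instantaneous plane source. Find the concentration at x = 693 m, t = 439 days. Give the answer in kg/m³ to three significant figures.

For an instantaneous plane source, C(x,t) = M/(n_e·A·√(4πDt)) · exp(−(x−vt)²/(4Dt)), with n_e·A the pore (flow) area.
Plume center vt = 1.57 × 439 = 689.23 m, so the well at 693 m is 3.77 m downgradient of the peak.
√(4πDt) = 10.48 m, giving peak height M/(n_e·A·√(4πDt)) = 0.216/(0.40 × 363 × 10.48) = 0.0001419 kg/m³.
(x−vt)²/(4Dt) = (3.77)²/(4 × 0.0199 × 439) = 0.4067; exp(−0.4067) = 0.6658.
C = 0.0001419 × 0.6658 = 9.45e-05 kg/m³.

9.45e-05 kg/m³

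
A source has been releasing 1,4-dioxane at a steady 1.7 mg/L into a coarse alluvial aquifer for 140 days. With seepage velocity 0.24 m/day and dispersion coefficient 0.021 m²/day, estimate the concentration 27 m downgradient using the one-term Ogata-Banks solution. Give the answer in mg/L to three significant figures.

1.69 mg/L

For a continuous step input, C/C₀ ≈ ½·erfc((x−vt)/(2√(Dt))).
vt = 0.24 × 140 = 33.6 m and 2√(Dt) = 2√(0.021 × 140) = 3.429 m.
Argument (x−vt)/(2√(Dt)) = (27 − 33.6)/3.429 = -1.925; ½·erfc(-1.925) = 0.9968.
C = 1.7 × 0.9968 = 1.69 mg/L.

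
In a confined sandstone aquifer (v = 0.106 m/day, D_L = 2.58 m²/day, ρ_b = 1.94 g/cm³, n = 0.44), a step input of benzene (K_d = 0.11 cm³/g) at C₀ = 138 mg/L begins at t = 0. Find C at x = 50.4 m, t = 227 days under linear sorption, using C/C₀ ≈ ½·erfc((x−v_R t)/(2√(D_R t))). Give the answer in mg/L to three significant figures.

15.4 mg/L

Retardation factor R = 1 + ρ_b·K_d/n = 1 + 1.94 × 0.11/0.44 = 1.485.
Sorption retards both mechanisms: v_R = v/R = 0.07138 m/day, D_R = D/R = 1.737 m²/day.
v_R·t = 0.07138 × 227 = 16.20326 m; 2√(D_R t) = 39.71 m; argument = (50.4 − 16.20326)/39.71 = 0.8612.
C = C₀ × ½·erfc(0.8612) = 138 × 0.1116 = 15.4 mg/L.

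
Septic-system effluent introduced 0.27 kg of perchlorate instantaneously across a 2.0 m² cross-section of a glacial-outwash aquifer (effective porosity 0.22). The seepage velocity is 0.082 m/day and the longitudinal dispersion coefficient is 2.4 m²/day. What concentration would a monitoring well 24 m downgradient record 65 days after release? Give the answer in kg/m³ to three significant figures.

For an instantaneous plane source, C(x,t) = M/(n_e·A·√(4πDt)) · exp(−(x−vt)²/(4Dt)), with n_e·A the pore (flow) area.
Plume center vt = 0.082 × 65 = 5.33 m, so the well at 24 m is 18.67 m downgradient of the peak.
√(4πDt) = 44.28 m, giving peak height M/(n_e·A·√(4πDt)) = 0.27/(0.22 × 2.0 × 44.28) = 0.01386 kg/m³.
(x−vt)²/(4Dt) = (18.67)²/(4 × 2.4 × 65) = 0.5586; exp(−0.5586) = 0.5720.
C = 0.01386 × 0.5720 = 0.00793 kg/m³.

0.00793 kg/m³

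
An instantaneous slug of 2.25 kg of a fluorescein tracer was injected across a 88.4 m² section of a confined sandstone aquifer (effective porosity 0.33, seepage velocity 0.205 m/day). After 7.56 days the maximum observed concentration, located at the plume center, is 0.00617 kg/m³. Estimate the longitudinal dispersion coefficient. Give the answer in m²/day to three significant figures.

At the plume center C_max = M/(n_e·A·√(4πDt)), so D = M²/(4πt·(n_e·A·C_max)²).
n_e·A·C_max = 0.33 × 88.4 × 0.00617 = 0.1800 kg/m.
D = 2.25²/(4π × 7.56 × 0.1800²) = 1.64 m²/day.

1.64 m²/day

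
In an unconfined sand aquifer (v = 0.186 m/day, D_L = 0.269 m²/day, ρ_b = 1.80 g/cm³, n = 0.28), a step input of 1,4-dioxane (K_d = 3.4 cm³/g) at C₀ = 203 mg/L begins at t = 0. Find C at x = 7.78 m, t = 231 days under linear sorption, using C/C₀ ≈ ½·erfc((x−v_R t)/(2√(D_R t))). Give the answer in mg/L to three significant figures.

1.16 mg/L

Retardation factor R = 1 + ρ_b·K_d/n = 1 + 1.80 × 3.4/0.28 = 22.86.
Sorption retards both mechanisms: v_R = v/R = 0.008136 m/day, D_R = D/R = 0.01177 m²/day.
v_R·t = 0.008136 × 231 = 1.879416 m; 2√(D_R t) = 3.298 m; argument = (7.78 − 1.879416)/3.298 = 1.789.
C = C₀ × ½·erfc(1.789) = 203 × 0.005703 = 1.16 mg/L.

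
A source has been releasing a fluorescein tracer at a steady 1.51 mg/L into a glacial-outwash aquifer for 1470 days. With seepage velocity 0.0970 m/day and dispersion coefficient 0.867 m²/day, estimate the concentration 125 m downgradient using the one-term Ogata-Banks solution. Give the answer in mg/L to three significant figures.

0.961 mg/L

For a continuous step input, C/C₀ ≈ ½·erfc((x−vt)/(2√(Dt))).
vt = 0.0970 × 1470 = 142.59 m and 2√(Dt) = 2√(0.867 × 1470) = 71.40 m.
Argument (x−vt)/(2√(Dt)) = (125 − 142.59)/71.40 = -0.2464; ½·erfc(-0.2464) = 0.6363.
C = 1.51 × 0.6363 = 0.961 mg/L.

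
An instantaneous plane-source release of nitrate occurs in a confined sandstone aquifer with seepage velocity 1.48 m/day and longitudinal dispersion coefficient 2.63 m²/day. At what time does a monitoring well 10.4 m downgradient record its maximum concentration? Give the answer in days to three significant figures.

5.93 days

For the 1D instantaneous-source solution, setting ∂C/∂t = 0 at fixed x gives v²t² + 2Dt − x² = 0, so t = (√(D² + v²x²) − D)/v².
√(D² + v²x²) = √(2.63² + 1.48² × 10.4²) = 15.62; v² = 2.1904.
t = (15.62 − 2.63)/2.1904 = 5.93 days (vs. the pure-advection estimate x/v = 7.03 d).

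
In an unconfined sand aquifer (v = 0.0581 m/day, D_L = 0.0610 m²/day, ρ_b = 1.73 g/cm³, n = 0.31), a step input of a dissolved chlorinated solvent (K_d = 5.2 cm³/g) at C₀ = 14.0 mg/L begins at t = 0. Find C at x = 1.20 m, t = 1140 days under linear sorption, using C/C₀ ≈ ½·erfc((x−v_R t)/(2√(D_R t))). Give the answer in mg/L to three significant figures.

9.52 mg/L

Retardation factor R = 1 + ρ_b·K_d/n = 1 + 1.73 × 5.2/0.31 = 30.02.
Sorption retards both mechanisms: v_R = v/R = 0.001935 m/day, D_R = D/R = 0.002032 m²/day.
v_R·t = 0.001935 × 1140 = 2.2059 m; 2√(D_R t) = 3.044 m; argument = (1.20 − 2.2059)/3.044 = -0.3305.
C = C₀ × ½·erfc(-0.3305) = 14.0 × 0.6799 = 9.52 mg/L.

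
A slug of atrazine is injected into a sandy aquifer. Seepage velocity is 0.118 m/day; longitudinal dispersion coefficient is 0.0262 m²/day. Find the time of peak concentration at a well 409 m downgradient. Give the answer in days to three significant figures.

3460 days

For the 1D instantaneous-source solution, setting ∂C/∂t = 0 at fixed x gives v²t² + 2Dt − x² = 0, so t = (√(D² + v²x²) − D)/v².
√(D² + v²x²) = √(0.0262² + 0.118² × 409²) = 48.26; v² = 0.013924.
t = (48.26 − 0.0262)/0.013924 = 3460 days (vs. the pure-advection estimate x/v = 3470 d).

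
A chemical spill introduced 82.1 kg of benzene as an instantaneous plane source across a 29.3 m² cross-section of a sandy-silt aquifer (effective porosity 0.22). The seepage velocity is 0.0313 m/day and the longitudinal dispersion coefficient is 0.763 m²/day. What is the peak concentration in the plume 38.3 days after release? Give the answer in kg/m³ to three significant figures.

0.665 kg/m³

The peak of an instantaneous 1D plume sits at x = vt; there the Gaussian factor is 1 and C_max = M/(n_e·A·√(4πDt)), where n_e·A is the pore area the mass is dissolved in.
√(4πDt) = √(4π × 0.763 × 38.3) = 19.16 m, so C_max = 82.1/(0.22 × 29.3 × 19.16) = 0.665 kg/m³.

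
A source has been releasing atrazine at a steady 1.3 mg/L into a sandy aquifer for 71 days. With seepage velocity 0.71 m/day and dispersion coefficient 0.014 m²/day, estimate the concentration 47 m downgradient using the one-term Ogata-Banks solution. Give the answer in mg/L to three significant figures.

For a continuous step input, C/C₀ ≈ ½·erfc((x−vt)/(2√(Dt))).
vt = 0.71 × 71 = 50.41 m and 2√(Dt) = 2√(0.014 × 71) = 1.994 m.
Argument (x−vt)/(2√(Dt)) = (47 − 50.41)/1.994 = -1.710; ½·erfc(-1.710) = 0.9922.
C = 1.3 × 0.9922 = 1.29 mg/L.

1.29 mg/L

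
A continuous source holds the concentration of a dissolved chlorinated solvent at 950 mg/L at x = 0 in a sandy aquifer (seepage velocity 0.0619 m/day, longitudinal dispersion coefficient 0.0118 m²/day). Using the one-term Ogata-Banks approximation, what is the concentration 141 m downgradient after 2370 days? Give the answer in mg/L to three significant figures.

For a continuous step input, C/C₀ ≈ ½·erfc((x−vt)/(2√(Dt))).
vt = 0.0619 × 2370 = 146.703 m and 2√(Dt) = 2√(0.0118 × 2370) = 10.58 m.
Argument (x−vt)/(2√(Dt)) = (141 − 146.703)/10.58 = -0.5390; ½·erfc(-0.5390) = 0.7770.
C = 950 × 0.7770 = 738 mg/L.

738 mg/L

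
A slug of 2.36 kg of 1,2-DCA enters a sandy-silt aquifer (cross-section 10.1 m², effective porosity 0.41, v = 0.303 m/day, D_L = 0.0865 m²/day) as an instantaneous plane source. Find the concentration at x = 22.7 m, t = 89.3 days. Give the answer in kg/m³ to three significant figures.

0.0313 kg/m³

For an instantaneous plane source, C(x,t) = M/(n_e·A·√(4πDt)) · exp(−(x−vt)²/(4Dt)), with n_e·A the pore (flow) area.
Plume center vt = 0.303 × 89.3 = 27.0579 m, so the well at 22.7 m is 4.3579 m upgradient of the peak.
√(4πDt) = 9.852 m, giving peak height M/(n_e·A·√(4πDt)) = 2.36/(0.41 × 10.1 × 9.852) = 0.05785 kg/m³.
(x−vt)²/(4Dt) = (-4.3579)²/(4 × 0.0865 × 89.3) = 0.6146; exp(−0.6146) = 0.5409.
C = 0.05785 × 0.5409 = 0.0313 kg/m³.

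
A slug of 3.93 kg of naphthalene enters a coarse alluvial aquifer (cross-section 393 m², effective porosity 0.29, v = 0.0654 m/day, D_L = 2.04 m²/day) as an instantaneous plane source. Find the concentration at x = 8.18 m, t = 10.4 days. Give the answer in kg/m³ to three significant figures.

0.00109 kg/m³

For an instantaneous plane source, C(x,t) = M/(n_e·A·√(4πDt)) · exp(−(x−vt)²/(4Dt)), with n_e·A the pore (flow) area.
Plume center vt = 0.0654 × 10.4 = 0.68016 m, so the well at 8.18 m is 7.49984 m downgradient of the peak.
√(4πDt) = 16.33 m, giving peak height M/(n_e·A·√(4πDt)) = 3.93/(0.29 × 393 × 16.33) = 0.002112 kg/m³.
(x−vt)²/(4Dt) = (7.49984)²/(4 × 2.04 × 10.4) = 0.6628; exp(−0.6628) = 0.5154.
C = 0.002112 × 0.5154 = 0.00109 kg/m³.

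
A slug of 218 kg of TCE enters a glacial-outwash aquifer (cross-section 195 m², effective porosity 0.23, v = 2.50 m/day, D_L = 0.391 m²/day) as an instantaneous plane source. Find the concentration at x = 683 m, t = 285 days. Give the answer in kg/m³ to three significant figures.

0.0184 kg/m³

For an instantaneous plane source, C(x,t) = M/(n_e·A·√(4πDt)) · exp(−(x−vt)²/(4Dt)), with n_e·A the pore (flow) area.
Plume center vt = 2.50 × 285 = 712.5 m, so the well at 683 m is 29.5 m upgradient of the peak.
√(4πDt) = 37.42 m, giving peak height M/(n_e·A·√(4πDt)) = 218/(0.23 × 195 × 37.42) = 0.1299 kg/m³.
(x−vt)²/(4Dt) = (-29.5)²/(4 × 0.391 × 285) = 1.952; exp(−1.952) = 0.1420.
C = 0.1299 × 0.1420 = 0.0184 kg/m³.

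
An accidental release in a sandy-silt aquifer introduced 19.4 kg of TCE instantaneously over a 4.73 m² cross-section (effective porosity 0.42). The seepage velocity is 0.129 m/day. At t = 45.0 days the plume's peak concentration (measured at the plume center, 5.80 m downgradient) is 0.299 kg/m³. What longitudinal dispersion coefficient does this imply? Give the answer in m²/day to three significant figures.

At the plume center C_max = M/(n_e·A·√(4πDt)), so D = M²/(4πt·(n_e·A·C_max)²).
n_e·A·C_max = 0.42 × 4.73 × 0.299 = 0.5940 kg/m.
D = 19.4²/(4π × 45.0 × 0.5940²) = 1.89 m²/day.

1.89 m²/day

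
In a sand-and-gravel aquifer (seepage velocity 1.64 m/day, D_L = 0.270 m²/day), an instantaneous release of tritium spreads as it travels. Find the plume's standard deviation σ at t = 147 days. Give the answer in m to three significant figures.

Dispersive spreading gives a Gaussian with σ² = 2Dt; advection only shifts the center.
σ = √(2 × 0.270 × 147) = 8.91 m.

8.91 m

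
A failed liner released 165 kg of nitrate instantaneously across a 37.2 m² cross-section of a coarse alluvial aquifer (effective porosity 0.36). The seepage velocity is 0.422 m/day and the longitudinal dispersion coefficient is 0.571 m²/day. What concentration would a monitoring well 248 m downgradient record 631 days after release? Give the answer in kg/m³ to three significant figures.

0.145 kg/m³

For an instantaneous plane source, C(x,t) = M/(n_e·A·√(4πDt)) · exp(−(x−vt)²/(4Dt)), with n_e·A the pore (flow) area.
Plume center vt = 0.422 × 631 = 266.282 m, so the well at 248 m is 18.282 m upgradient of the peak.
√(4πDt) = 67.29 m, giving peak height M/(n_e·A·√(4πDt)) = 165/(0.36 × 37.2 × 67.29) = 0.1831 kg/m³.
(x−vt)²/(4Dt) = (-18.282)²/(4 × 0.571 × 631) = 0.2319; exp(−0.2319) = 0.7930.
C = 0.1831 × 0.7930 = 0.145 kg/m³.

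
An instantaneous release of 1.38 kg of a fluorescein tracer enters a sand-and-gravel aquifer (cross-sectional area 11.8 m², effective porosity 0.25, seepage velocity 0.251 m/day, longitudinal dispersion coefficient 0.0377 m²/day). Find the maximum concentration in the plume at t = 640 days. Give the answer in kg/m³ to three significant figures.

The peak of an instantaneous 1D plume sits at x = vt; there the Gaussian factor is 1 and C_max = M/(n_e·A·√(4πDt)), where n_e·A is the pore area the mass is dissolved in.
√(4πDt) = √(4π × 0.0377 × 640) = 17.41 m, so C_max = 1.38/(0.25 × 11.8 × 17.41) = 0.0269 kg/m³.

0.0269 kg/m³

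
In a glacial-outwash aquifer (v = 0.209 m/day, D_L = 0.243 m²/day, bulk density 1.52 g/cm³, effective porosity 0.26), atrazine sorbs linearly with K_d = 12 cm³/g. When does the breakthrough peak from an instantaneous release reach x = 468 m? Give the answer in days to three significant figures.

Retardation factor R = 1 + ρ_b·K_d/n = 1 + 1.52 × 12/0.26 = 71.15.
Sorption retards both mechanisms: v_R = v/R = 0.002937 m/day, D_R = D/R = 0.003415 m²/day.
Peak time from v_R²t² + 2D_R t − x² = 0: t = (√(D_R² + v_R²x²) − D_R)/v_R².
√(D_R² + v_R²x²) = √(0.003415² + 0.002937² × 468²) = 1.375; v_R² = 8.626e-06.
t = (1.375 − 0.003415)/8.626e-06 = 159000 days.

159000 days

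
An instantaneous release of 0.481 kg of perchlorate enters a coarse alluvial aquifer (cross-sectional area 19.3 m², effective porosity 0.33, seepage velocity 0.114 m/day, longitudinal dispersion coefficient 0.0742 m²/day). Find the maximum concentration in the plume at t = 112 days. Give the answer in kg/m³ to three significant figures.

The peak of an instantaneous 1D plume sits at x = vt; there the Gaussian factor is 1 and C_max = M/(n_e·A·√(4πDt)), where n_e·A is the pore area the mass is dissolved in.
√(4πDt) = √(4π × 0.0742 × 112) = 10.22 m, so C_max = 0.481/(0.33 × 19.3 × 10.22) = 0.00739 kg/m³.

0.00739 kg/m³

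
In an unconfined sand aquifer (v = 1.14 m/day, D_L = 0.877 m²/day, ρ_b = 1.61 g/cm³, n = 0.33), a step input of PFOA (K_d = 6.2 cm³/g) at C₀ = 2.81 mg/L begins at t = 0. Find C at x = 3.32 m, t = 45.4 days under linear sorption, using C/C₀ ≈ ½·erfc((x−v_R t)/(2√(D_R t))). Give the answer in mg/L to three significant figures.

0.418 mg/L

Retardation factor R = 1 + ρ_b·K_d/n = 1 + 1.61 × 6.2/0.33 = 31.25.
Sorption retards both mechanisms: v_R = v/R = 0.03648 m/day, D_R = D/R = 0.02806 m²/day.
v_R·t = 0.03648 × 45.4 = 1.656192 m; 2√(D_R t) = 2.257 m; argument = (3.32 − 1.656192)/2.257 = 0.7372.
C = C₀ × ½·erfc(0.7372) = 2.81 × 0.1486 = 0.418 mg/L.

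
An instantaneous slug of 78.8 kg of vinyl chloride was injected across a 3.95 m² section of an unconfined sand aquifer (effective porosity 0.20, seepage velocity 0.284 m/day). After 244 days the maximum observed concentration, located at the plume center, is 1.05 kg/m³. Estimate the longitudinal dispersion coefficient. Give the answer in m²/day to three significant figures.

2.94 m²/day

At the plume center C_max = M/(n_e·A·√(4πDt)), so D = M²/(4πt·(n_e·A·C_max)²).
n_e·A·C_max = 0.20 × 3.95 × 1.05 = 0.8295 kg/m.
D = 78.8²/(4π × 244 × 0.8295²) = 2.94 m²/day.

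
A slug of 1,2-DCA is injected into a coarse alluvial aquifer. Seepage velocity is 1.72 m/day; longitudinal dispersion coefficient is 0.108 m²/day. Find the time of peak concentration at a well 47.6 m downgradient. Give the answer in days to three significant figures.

27.6 days

For the 1D instantaneous-source solution, setting ∂C/∂t = 0 at fixed x gives v²t² + 2Dt − x² = 0, so t = (√(D² + v²x²) − D)/v².
√(D² + v²x²) = √(0.108² + 1.72² × 47.6²) = 81.87; v² = 2.9584.
t = (81.87 − 0.108)/2.9584 = 27.6 days (vs. the pure-advection estimate x/v = 27.7 d).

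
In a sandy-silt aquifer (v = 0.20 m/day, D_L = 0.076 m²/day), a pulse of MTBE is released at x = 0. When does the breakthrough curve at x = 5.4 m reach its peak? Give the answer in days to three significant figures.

For the 1D instantaneous-source solution, setting ∂C/∂t = 0 at fixed x gives v²t² + 2Dt − x² = 0, so t = (√(D² + v²x²) − D)/v².
√(D² + v²x²) = √(0.076² + 0.20² × 5.4²) = 1.083; v² = 0.04.
t = (1.083 − 0.076)/0.04 = 25.2 days (vs. the pure-advection estimate x/v = 27.0 d).

25.2 days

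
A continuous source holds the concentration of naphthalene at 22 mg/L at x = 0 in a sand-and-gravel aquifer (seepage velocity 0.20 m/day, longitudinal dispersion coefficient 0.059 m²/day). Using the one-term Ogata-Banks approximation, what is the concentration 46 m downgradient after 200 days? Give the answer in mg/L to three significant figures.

2.38 mg/L

For a continuous step input, C/C₀ ≈ ½·erfc((x−vt)/(2√(Dt))).
vt = 0.20 × 200 = 40 m and 2√(Dt) = 2√(0.059 × 200) = 6.870 m.
Argument (x−vt)/(2√(Dt)) = (46 − 40)/6.870 = 0.8734; ½·erfc(0.8734) = 0.1084.
C = 22 × 0.1084 = 2.38 mg/L.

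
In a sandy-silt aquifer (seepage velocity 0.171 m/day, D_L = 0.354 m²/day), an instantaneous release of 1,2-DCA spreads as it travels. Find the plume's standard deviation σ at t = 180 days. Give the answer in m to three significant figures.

11.3 m

Dispersive spreading gives a Gaussian with σ² = 2Dt; advection only shifts the center.
σ = √(2 × 0.354 × 180) = 11.3 m.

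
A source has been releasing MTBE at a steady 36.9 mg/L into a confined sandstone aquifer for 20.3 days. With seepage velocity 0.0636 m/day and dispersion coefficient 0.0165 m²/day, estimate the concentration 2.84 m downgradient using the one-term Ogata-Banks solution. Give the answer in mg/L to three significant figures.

For a continuous step input, C/C₀ ≈ ½·erfc((x−vt)/(2√(Dt))).
vt = 0.0636 × 20.3 = 1.29108 m and 2√(Dt) = 2√(0.0165 × 20.3) = 1.157 m.
Argument (x−vt)/(2√(Dt)) = (2.84 − 1.29108)/1.157 = 1.339; ½·erfc(1.339) = 0.02914.
C = 36.9 × 0.02914 = 1.08 mg/L.

1.08 mg/L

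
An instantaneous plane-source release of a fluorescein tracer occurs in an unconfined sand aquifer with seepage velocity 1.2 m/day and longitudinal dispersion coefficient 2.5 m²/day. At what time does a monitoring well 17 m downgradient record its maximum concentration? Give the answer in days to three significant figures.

For the 1D instantaneous-source solution, setting ∂C/∂t = 0 at fixed x gives v²t² + 2Dt − x² = 0, so t = (√(D² + v²x²) − D)/v².
√(D² + v²x²) = √(2.5² + 1.2² × 17²) = 20.55; v² = 1.44.
t = (20.55 − 2.5)/1.44 = 12.5 days (vs. the pure-advection estimate x/v = 14.2 d).

12.5 days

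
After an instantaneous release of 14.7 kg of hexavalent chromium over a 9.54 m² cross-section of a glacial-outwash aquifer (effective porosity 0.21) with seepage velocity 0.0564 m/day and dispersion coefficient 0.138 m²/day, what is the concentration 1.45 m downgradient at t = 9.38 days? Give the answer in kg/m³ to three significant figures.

For an instantaneous plane source, C(x,t) = M/(n_e·A·√(4πDt)) · exp(−(x−vt)²/(4Dt)), with n_e·A the pore (flow) area.
Plume center vt = 0.0564 × 9.38 = 0.529032 m, so the well at 1.45 m is 0.920968 m downgradient of the peak.
√(4πDt) = 4.033 m, giving peak height M/(n_e·A·√(4πDt)) = 14.7/(0.21 × 9.54 × 4.033) = 1.819 kg/m³.
(x−vt)²/(4Dt) = (0.920968)²/(4 × 0.138 × 9.38) = 0.1638; exp(−0.1638) = 0.8489.
C = 1.819 × 0.8489 = 1.54 kg/m³.

1.54 kg/m³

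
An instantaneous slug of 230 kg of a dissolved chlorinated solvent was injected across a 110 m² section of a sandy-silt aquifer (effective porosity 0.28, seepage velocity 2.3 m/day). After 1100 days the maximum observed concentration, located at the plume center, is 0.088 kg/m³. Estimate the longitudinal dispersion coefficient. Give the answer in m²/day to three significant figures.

0.521 m²/day

At the plume center C_max = M/(n_e·A·√(4πDt)), so D = M²/(4πt·(n_e·A·C_max)²).
n_e·A·C_max = 0.28 × 110 × 0.088 = 2.710 kg/m.
D = 230²/(4π × 1100 × 2.710²) = 0.521 m²/day.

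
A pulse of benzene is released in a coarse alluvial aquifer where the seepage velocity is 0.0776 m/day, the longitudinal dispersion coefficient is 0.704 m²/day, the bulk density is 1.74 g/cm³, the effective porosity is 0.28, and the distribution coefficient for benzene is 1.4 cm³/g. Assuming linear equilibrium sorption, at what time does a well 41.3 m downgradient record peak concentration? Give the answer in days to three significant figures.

4150 days

Retardation factor R = 1 + ρ_b·K_d/n = 1 + 1.74 × 1.4/0.28 = 9.700.
Sorption retards both mechanisms: v_R = v/R = 0.008000 m/day, D_R = D/R = 0.07258 m²/day.
Peak time from v_R²t² + 2D_R t − x² = 0: t = (√(D_R² + v_R²x²) − D_R)/v_R².
√(D_R² + v_R²x²) = √(0.07258² + 0.008000² × 41.3²) = 0.3383; v_R² = 6.400e-05.
t = (0.3383 − 0.07258)/6.400e-05 = 4150 days.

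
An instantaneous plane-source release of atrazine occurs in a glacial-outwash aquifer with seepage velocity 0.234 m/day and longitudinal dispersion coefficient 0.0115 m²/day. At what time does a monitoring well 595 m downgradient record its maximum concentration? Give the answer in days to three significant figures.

2540 days

For the 1D instantaneous-source solution, setting ∂C/∂t = 0 at fixed x gives v²t² + 2Dt − x² = 0, so t = (√(D² + v²x²) − D)/v².
√(D² + v²x²) = √(0.0115² + 0.234² × 595²) = 139.2; v² = 0.054756.
t = (139.2 − 0.0115)/0.054756 = 2540 days (vs. the pure-advection estimate x/v = 2540 d).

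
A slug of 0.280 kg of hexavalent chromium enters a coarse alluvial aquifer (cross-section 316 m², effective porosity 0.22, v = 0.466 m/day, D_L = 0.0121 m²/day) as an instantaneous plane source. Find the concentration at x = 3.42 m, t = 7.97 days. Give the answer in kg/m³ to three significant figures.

For an instantaneous plane source, C(x,t) = M/(n_e·A·√(4πDt)) · exp(−(x−vt)²/(4Dt)), with n_e·A the pore (flow) area.
Plume center vt = 0.466 × 7.97 = 3.71402 m, so the well at 3.42 m is 0.29402 m upgradient of the peak.
√(4πDt) = 1.101 m, giving peak height M/(n_e·A·√(4πDt)) = 0.280/(0.22 × 316 × 1.101) = 0.003658 kg/m³.
(x−vt)²/(4Dt) = (-0.29402)²/(4 × 0.0121 × 7.97) = 0.2241; exp(−0.2241) = 0.7992.
C = 0.003658 × 0.7992 = 0.00292 kg/m³.

0.00292 kg/m³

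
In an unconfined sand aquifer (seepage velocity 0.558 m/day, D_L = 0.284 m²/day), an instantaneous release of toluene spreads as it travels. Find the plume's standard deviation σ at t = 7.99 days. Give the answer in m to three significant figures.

2.13 m

Dispersive spreading gives a Gaussian with σ² = 2Dt; advection only shifts the center.
σ = √(2 × 0.284 × 7.99) = 2.13 m.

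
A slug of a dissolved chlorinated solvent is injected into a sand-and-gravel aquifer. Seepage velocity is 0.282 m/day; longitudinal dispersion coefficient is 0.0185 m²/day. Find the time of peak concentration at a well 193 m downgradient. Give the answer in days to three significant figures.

For the 1D instantaneous-source solution, setting ∂C/∂t = 0 at fixed x gives v²t² + 2Dt − x² = 0, so t = (√(D² + v²x²) − D)/v².
√(D² + v²x²) = √(0.0185² + 0.282² × 193²) = 54.43; v² = 0.079524.
t = (54.43 − 0.0185)/0.079524 = 684 days (vs. the pure-advection estimate x/v = 684 d).

684 days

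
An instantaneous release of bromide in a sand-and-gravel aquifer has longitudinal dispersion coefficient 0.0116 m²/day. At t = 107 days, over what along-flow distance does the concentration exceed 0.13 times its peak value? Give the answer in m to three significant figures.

6.37 m

The plume is Gaussian with σ = √(2Dt) = √(2 × 0.0116 × 107) = 1.576 m.
C/C_peak = exp(−Δx²/(2σ²)) = 0.13 ⇒ Δx = σ·√(−2 ln 0.13) = 1.576 × 2.020 = 3.184 m.
Width = 2Δx = 6.37 m.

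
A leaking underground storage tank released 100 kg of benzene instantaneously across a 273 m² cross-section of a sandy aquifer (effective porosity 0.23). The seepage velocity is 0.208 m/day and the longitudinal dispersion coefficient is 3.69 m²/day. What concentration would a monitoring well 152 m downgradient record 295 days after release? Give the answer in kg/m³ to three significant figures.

For an instantaneous plane source, C(x,t) = M/(n_e·A·√(4πDt)) · exp(−(x−vt)²/(4Dt)), with n_e·A the pore (flow) area.
Plume center vt = 0.208 × 295 = 61.36 m, so the well at 152 m is 90.64 m downgradient of the peak.
√(4πDt) = 117.0 m, giving peak height M/(n_e·A·√(4πDt)) = 100/(0.23 × 273 × 117.0) = 0.01361 kg/m³.
(x−vt)²/(4Dt) = (90.64)²/(4 × 3.69 × 295) = 1.887; exp(−1.887) = 0.1515.
C = 0.01361 × 0.1515 = 0.00206 kg/m³.

0.00206 kg/m³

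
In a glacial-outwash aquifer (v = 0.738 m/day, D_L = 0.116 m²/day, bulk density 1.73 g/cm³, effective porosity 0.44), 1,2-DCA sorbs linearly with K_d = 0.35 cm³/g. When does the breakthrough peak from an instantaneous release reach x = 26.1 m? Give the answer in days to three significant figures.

Retardation factor R = 1 + ρ_b·K_d/n = 1 + 1.73 × 0.35/0.44 = 2.376.
Sorption retards both mechanisms: v_R = v/R = 0.3106 m/day, D_R = D/R = 0.04882 m²/day.
Peak time from v_R²t² + 2D_R t − x² = 0: t = (√(D_R² + v_R²x²) − D_R)/v_R².
√(D_R² + v_R²x²) = √(0.04882² + 0.3106² × 26.1²) = 8.107; v_R² = 0.09647.
t = (8.107 − 0.04882)/0.09647 = 83.5 days.

83.5 days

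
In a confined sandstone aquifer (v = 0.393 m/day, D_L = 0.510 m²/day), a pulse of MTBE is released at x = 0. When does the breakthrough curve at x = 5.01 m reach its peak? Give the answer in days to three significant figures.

For the 1D instantaneous-source solution, setting ∂C/∂t = 0 at fixed x gives v²t² + 2Dt − x² = 0, so t = (√(D² + v²x²) − D)/v².
√(D² + v²x²) = √(0.510² + 0.393² × 5.01²) = 2.034; v² = 0.154449.
t = (2.034 − 0.510)/0.154449 = 9.87 days (vs. the pure-advection estimate x/v = 12.7 d).

9.87 days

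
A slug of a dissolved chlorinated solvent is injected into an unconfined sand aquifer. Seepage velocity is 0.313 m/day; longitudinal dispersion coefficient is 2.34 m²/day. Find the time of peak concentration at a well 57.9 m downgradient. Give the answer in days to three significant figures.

163 days

For the 1D instantaneous-source solution, setting ∂C/∂t = 0 at fixed x gives v²t² + 2Dt − x² = 0, so t = (√(D² + v²x²) − D)/v².
√(D² + v²x²) = √(2.34² + 0.313² × 57.9²) = 18.27; v² = 0.097969.
t = (18.27 − 2.34)/0.097969 = 163 days (vs. the pure-advection estimate x/v = 185 d).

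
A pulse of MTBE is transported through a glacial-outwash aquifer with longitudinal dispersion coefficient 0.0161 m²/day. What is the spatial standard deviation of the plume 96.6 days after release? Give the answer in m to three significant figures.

1.76 m

Dispersive spreading gives a Gaussian with σ² = 2Dt; advection only shifts the center.
σ = √(2 × 0.0161 × 96.6) = 1.76 m.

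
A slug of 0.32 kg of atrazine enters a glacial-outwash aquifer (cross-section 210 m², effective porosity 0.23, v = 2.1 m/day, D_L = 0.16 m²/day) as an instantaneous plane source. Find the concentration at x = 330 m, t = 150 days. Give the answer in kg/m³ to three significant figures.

3.66e-05 kg/m³

For an instantaneous plane source, C(x,t) = M/(n_e·A·√(4πDt)) · exp(−(x−vt)²/(4Dt)), with n_e·A the pore (flow) area.
Plume center vt = 2.1 × 150 = 315 m, so the well at 330 m is 15 m downgradient of the peak.
√(4πDt) = 17.37 m, giving peak height M/(n_e·A·√(4πDt)) = 0.32/(0.23 × 210 × 17.37) = 0.0003814 kg/m³.
(x−vt)²/(4Dt) = (15)²/(4 × 0.16 × 150) = 2.344; exp(−2.344) = 0.09594.
C = 0.0003814 × 0.09594 = 3.66e-05 kg/m³.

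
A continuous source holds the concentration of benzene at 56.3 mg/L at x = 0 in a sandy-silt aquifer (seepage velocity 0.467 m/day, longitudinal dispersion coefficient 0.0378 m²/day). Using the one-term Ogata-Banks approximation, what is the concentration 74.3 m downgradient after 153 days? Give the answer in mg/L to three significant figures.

For a continuous step input, C/C₀ ≈ ½·erfc((x−vt)/(2√(Dt))).
vt = 0.467 × 153 = 71.451 m and 2√(Dt) = 2√(0.0378 × 153) = 4.810 m.
Argument (x−vt)/(2√(Dt)) = (74.3 − 71.451)/4.810 = 0.5923; ½·erfc(0.5923) = 0.2011.
C = 56.3 × 0.2011 = 11.3 mg/L.

11.3 mg/L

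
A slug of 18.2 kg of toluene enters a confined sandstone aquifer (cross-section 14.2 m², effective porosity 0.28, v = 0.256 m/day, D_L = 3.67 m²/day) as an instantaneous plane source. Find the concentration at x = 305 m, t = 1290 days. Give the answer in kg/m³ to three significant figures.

0.0181 kg/m³

For an instantaneous plane source, C(x,t) = M/(n_e·A·√(4πDt)) · exp(−(x−vt)²/(4Dt)), with n_e·A the pore (flow) area.
Plume center vt = 0.256 × 1290 = 330.24 m, so the well at 305 m is 25.24 m upgradient of the peak.
√(4πDt) = 243.9 m, giving peak height M/(n_e·A·√(4πDt)) = 18.2/(0.28 × 14.2 × 243.9) = 0.01877 kg/m³.
(x−vt)²/(4Dt) = (-25.24)²/(4 × 3.67 × 1290) = 0.03364; exp(−0.03364) = 0.9669.
C = 0.01877 × 0.9669 = 0.0181 kg/m³.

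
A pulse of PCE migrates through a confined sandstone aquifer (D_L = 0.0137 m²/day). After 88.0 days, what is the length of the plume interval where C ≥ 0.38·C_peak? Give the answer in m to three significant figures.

4.32 m

The plume is Gaussian with σ = √(2Dt) = √(2 × 0.0137 × 88.0) = 1.553 m.
C/C_peak = exp(−Δx²/(2σ²)) = 0.38 ⇒ Δx = σ·√(−2 ln 0.38) = 1.553 × 1.391 = 2.160 m.
Width = 2Δx = 4.32 m.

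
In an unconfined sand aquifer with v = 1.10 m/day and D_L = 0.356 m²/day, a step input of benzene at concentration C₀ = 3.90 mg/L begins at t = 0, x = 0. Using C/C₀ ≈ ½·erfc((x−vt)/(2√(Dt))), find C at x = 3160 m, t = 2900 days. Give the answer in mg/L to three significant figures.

For a continuous step input, C/C₀ ≈ ½·erfc((x−vt)/(2√(Dt))).
vt = 1.10 × 2900 = 3190 m and 2√(Dt) = 2√(0.356 × 2900) = 64.26 m.
Argument (x−vt)/(2√(Dt)) = (3160 − 3190)/64.26 = -0.4669; ½·erfc(-0.4669) = 0.7455.
C = 3.90 × 0.7455 = 2.91 mg/L.

2.91 mg/L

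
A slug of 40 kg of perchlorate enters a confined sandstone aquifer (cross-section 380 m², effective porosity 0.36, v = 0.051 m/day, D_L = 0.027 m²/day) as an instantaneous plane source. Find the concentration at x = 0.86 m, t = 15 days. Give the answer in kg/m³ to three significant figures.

For an instantaneous plane source, C(x,t) = M/(n_e·A·√(4πDt)) · exp(−(x−vt)²/(4Dt)), with n_e·A the pore (flow) area.
Plume center vt = 0.051 × 15 = 0.765 m, so the well at 0.86 m is 0.095 m downgradient of the peak.
√(4πDt) = 2.256 m, giving peak height M/(n_e·A·√(4πDt)) = 40/(0.36 × 380 × 2.256) = 0.1296 kg/m³.
(x−vt)²/(4Dt) = (0.095)²/(4 × 0.027 × 15) = 0.005571; exp(−0.005571) = 0.9944.
C = 0.1296 × 0.9944 = 0.129 kg/m³.

0.129 kg/m³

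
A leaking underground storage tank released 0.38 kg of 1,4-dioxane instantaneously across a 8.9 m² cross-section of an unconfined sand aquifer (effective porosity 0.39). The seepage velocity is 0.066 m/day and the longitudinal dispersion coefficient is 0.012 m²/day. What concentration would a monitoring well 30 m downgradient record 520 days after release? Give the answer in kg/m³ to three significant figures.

For an instantaneous plane source, C(x,t) = M/(n_e·A·√(4πDt)) · exp(−(x−vt)²/(4Dt)), with n_e·A the pore (flow) area.
Plume center vt = 0.066 × 520 = 34.32 m, so the well at 30 m is 4.32 m upgradient of the peak.
√(4πDt) = 8.855 m, giving peak height M/(n_e·A·√(4πDt)) = 0.38/(0.39 × 8.9 × 8.855) = 0.01236 kg/m³.
(x−vt)²/(4Dt) = (-4.32)²/(4 × 0.012 × 520) = 0.7477; exp(−0.7477) = 0.4735.
C = 0.01236 × 0.4735 = 0.00585 kg/m³.

0.00585 kg/m³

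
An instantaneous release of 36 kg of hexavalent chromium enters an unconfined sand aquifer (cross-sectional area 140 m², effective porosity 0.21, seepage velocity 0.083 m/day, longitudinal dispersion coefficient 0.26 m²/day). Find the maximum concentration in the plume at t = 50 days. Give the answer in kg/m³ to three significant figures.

0.0958 kg/m³

The peak of an instantaneous 1D plume sits at x = vt; there the Gaussian factor is 1 and C_max = M/(n_e·A·√(4πDt)), where n_e·A is the pore area the mass is dissolved in.
√(4πDt) = √(4π × 0.26 × 50) = 12.78 m, so C_max = 36/(0.21 × 140 × 12.78) = 0.0958 kg/m³.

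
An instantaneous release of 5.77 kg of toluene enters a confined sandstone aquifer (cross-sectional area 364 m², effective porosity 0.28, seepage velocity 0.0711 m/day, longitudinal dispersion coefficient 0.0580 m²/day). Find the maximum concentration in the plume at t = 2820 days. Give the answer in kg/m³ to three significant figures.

0.00125 kg/m³

The peak of an instantaneous 1D plume sits at x = vt; there the Gaussian factor is 1 and C_max = M/(n_e·A·√(4πDt)), where n_e·A is the pore area the mass is dissolved in.
√(4πDt) = √(4π × 0.0580 × 2820) = 45.34 m, so C_max = 5.77/(0.28 × 364 × 45.34) = 0.00125 kg/m³.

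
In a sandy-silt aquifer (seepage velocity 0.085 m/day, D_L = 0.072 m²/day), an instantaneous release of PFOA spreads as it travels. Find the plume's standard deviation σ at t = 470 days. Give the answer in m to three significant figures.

Dispersive spreading gives a Gaussian with σ² = 2Dt; advection only shifts the center.
σ = √(2 × 0.072 × 470) = 8.23 m.

8.23 m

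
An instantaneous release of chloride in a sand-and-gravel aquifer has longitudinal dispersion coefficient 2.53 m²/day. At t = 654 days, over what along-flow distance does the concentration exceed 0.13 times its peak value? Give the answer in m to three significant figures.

The plume is Gaussian with σ = √(2Dt) = √(2 × 2.53 × 654) = 57.53 m.
C/C_peak = exp(−Δx²/(2σ²)) = 0.13 ⇒ Δx = σ·√(−2 ln 0.13) = 57.53 × 2.020 = 116.2 m.
Width = 2Δx = 232 m.

232 m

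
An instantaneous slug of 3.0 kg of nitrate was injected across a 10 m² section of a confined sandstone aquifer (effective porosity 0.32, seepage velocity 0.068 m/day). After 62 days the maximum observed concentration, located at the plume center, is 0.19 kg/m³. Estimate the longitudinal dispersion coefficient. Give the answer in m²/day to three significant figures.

0.0312 m²/day

At the plume center C_max = M/(n_e·A·√(4πDt)), so D = M²/(4πt·(n_e·A·C_max)²).
n_e·A·C_max = 0.32 × 10 × 0.19 = 0.6080 kg/m.
D = 3.0²/(4π × 62 × 0.6080²) = 0.0312 m²/day.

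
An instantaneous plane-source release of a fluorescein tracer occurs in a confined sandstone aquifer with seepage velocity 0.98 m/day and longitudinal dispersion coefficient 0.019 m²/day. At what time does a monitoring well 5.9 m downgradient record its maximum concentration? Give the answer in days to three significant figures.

For the 1D instantaneous-source solution, setting ∂C/∂t = 0 at fixed x gives v²t² + 2Dt − x² = 0, so t = (√(D² + v²x²) − D)/v².
√(D² + v²x²) = √(0.019² + 0.98² × 5.9²) = 5.782; v² = 0.9604.
t = (5.782 − 0.019)/0.9604 = 6.00 days (vs. the pure-advection estimate x/v = 6.02 d).

6.00 days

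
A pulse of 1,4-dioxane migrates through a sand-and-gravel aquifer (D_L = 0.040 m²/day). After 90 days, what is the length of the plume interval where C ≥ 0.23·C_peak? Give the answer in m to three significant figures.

The plume is Gaussian with σ = √(2Dt) = √(2 × 0.040 × 90) = 2.683 m.
C/C_peak = exp(−Δx²/(2σ²)) = 0.23 ⇒ Δx = σ·√(−2 ln 0.23) = 2.683 × 1.714 = 4.599 m.
Width = 2Δx = 9.20 m.

9.20 m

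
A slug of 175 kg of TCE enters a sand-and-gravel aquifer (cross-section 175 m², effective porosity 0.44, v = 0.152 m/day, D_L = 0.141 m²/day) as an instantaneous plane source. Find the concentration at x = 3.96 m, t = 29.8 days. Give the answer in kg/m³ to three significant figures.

For an instantaneous plane source, C(x,t) = M/(n_e·A·√(4πDt)) · exp(−(x−vt)²/(4Dt)), with n_e·A the pore (flow) area.
Plume center vt = 0.152 × 29.8 = 4.5296 m, so the well at 3.96 m is 0.5696 m upgradient of the peak.
√(4πDt) = 7.266 m, giving peak height M/(n_e·A·√(4πDt)) = 175/(0.44 × 175 × 7.266) = 0.3128 kg/m³.
(x−vt)²/(4Dt) = (-0.5696)²/(4 × 0.141 × 29.8) = 0.01930; exp(−0.01930) = 0.9809.
C = 0.3128 × 0.9809 = 0.307 kg/m³.

0.307 kg/m³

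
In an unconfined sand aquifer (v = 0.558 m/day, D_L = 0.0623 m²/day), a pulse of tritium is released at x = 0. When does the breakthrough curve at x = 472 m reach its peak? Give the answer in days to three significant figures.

For the 1D instantaneous-source solution, setting ∂C/∂t = 0 at fixed x gives v²t² + 2Dt − x² = 0, so t = (√(D² + v²x²) − D)/v².
√(D² + v²x²) = √(0.0623² + 0.558² × 472²) = 263.4; v² = 0.311364.
t = (263.4 − 0.0623)/0.311364 = 846 days (vs. the pure-advection estimate x/v = 846 d).

846 days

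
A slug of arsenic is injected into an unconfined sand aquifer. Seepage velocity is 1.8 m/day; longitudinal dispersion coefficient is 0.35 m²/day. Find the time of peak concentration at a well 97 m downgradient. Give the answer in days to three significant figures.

53.8 days

For the 1D instantaneous-source solution, setting ∂C/∂t = 0 at fixed x gives v²t² + 2Dt − x² = 0, so t = (√(D² + v²x²) − D)/v².
√(D² + v²x²) = √(0.35² + 1.8² × 97²) = 174.6; v² = 3.24.
t = (174.6 − 0.35)/3.24 = 53.8 days (vs. the pure-advection estimate x/v = 53.9 d).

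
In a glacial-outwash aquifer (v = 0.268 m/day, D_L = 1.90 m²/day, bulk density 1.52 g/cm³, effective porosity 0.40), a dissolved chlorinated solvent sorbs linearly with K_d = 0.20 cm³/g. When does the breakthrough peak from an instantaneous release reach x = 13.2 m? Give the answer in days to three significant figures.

51.8 days

Retardation factor R = 1 + ρ_b·K_d/n = 1 + 1.52 × 0.20/0.40 = 1.760.
Sorption retards both mechanisms: v_R = v/R = 0.1523 m/day, D_R = D/R = 1.080 m²/day.
Peak time from v_R²t² + 2D_R t − x² = 0: t = (√(D_R² + v_R²x²) − D_R)/v_R².
√(D_R² + v_R²x²) = √(1.080² + 0.1523² × 13.2²) = 2.282; v_R² = 0.02320.
t = (2.282 − 1.080)/0.02320 = 51.8 days.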